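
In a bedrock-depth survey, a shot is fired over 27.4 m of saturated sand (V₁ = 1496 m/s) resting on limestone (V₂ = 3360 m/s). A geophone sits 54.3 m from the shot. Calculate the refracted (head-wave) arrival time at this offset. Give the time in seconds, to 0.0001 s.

θ_c = arcsin(V₁/V₂) = arcsin(1496/3360) = 26.44°, cos θ_c = 0.8954.
Intercept time tᵢ = 2h cos θ_c / V₁ = 2·27.4·0.8954/1496 = 0.03280 s.
t = x/V₂ + tᵢ = 54.3/3360 + 0.03280 = 0.04896 s.

0.0490 s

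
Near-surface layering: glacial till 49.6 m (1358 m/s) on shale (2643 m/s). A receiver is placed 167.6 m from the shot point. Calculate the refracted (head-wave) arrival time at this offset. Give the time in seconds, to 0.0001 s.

0.1261 s

θ_c = arcsin(V₁/V₂) = arcsin(1358/2643) = 30.92°, cos θ_c = 0.8579.
Intercept time tᵢ = 2h cos θ_c / V₁ = 2·49.6·0.8579/1358 = 0.06267 s.
t = x/V₂ + tᵢ = 167.6/2643 + 0.06267 = 0.12608 s.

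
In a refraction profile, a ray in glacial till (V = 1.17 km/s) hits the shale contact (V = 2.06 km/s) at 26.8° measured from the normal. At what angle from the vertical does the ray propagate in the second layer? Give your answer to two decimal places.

Snell's law: sin θ₂ = (V₂/V₁)·sin θ₁ = (2.06/1.17)·sin 26.8° = 0.7939.
θ₂ = sin⁻¹(0.7939) = 52.55° (from vertical).

52.55°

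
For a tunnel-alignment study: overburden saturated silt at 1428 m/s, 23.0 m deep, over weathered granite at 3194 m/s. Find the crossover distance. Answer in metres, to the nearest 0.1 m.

74.4 m

x_cross = 2h·√((V₂+V₁)/(V₂−V₁)).
(V₂+V₁)/(V₂−V₁) = (3194+1428)/(3194−1428) = 2.6172; √ = 1.6178.
x_cross = 2·23.0·1.6178 = 74.42 m.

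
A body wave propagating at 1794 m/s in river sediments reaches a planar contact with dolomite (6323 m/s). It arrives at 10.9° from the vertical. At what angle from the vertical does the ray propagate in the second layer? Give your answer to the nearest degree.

sin θ₁/V₁ = sin θ₂/V₂ ⇒ sin θ₂ = 6323·sin 10.9°/1794 = 6323·0.1891/1794 = 0.6665.
θ₂ = sin⁻¹(0.6665) = 41.80° (from vertical).

42°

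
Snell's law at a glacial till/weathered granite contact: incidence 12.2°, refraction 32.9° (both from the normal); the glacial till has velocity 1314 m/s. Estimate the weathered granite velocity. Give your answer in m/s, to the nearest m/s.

sin 12.2° = 0.2113; sin 32.9° = 0.5432.
V₂ = V₁·(sin θ₂/sin θ₁) = 1314·(0.5432/0.2113) = 3377.41 m/s.

3377 m/s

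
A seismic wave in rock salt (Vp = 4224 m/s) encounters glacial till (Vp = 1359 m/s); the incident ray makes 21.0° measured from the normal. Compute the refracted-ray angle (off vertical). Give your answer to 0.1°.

6.6°

sin θ₁/V₁ = sin θ₂/V₂ ⇒ sin θ₂ = 1359·sin 21.0°/4224 = 1359·0.3584/4224 = 0.1153.
θ₂ = sin⁻¹(0.1153) = 6.62° (from vertical).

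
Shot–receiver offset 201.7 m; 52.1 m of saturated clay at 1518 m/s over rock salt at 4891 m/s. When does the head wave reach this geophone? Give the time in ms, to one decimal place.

106.5 ms

θ_c = arcsin(V₁/V₂) = arcsin(1518/4891) = 18.08°, cos θ_c = 0.9506.
Intercept time tᵢ = 2h cos θ_c / V₁ = 2·52.1·0.9506/1518 = 0.06525 s.
t = x/V₂ + tᵢ = 201.7/4891 + 0.06525 = 0.10649 s.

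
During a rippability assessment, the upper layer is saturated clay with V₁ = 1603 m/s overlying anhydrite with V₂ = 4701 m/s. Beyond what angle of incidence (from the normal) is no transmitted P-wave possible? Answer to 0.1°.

19.9°

Critical incidence: sin θ_c = V₁/V₂ = 1603/4701 = 0.3410.
θ_c = arcsin 0.3410 = 19.94°.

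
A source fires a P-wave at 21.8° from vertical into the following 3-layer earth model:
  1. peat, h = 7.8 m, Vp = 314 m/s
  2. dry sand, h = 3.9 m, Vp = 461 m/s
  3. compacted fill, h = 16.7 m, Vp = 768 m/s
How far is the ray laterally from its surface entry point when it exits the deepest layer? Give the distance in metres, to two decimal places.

Apply Snell's law at each interface; in layer i the horizontal offset is hᵢ·tan θᵢ.
Layer 1: θ = 21.80°; offset = 7.8·tan 21.80° = 3.1198 m.
Layer 2: sin θ = 461·sin 21.8°/314 = 0.5452, θ = 33.04°; offset = 3.9·tan 33.04° = 2.5366 m.
Layer 3: sin θ = 768·sin 21.8°/314 = 0.9083, θ = 65.27°; offset = 16.7·tan 65.27° = 36.2640 m.
Summing the layer offsets gives 41.9203 m.

41.92 m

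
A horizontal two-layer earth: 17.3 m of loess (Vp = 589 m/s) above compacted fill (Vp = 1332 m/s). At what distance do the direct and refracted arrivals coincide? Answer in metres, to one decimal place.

θ_c = arcsin(589/1332) = 26.24°, so cos θ_c = 0.8969 and tᵢ = 2h cos θ_c/V₁ = 0.0527 s.
At crossover x/V₁ = x/V₂ + tᵢ ⇒ x = tᵢ/(1/V₁ − 1/V₂) = 0.05269/(1.6978e-03 − 7.5075e-04) = 55.63 m.

55.6 m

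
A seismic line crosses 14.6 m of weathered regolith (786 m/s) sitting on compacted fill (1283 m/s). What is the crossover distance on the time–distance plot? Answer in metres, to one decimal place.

θ_c = arcsin(786/1283) = 37.78°, so cos θ_c = 0.7904 and tᵢ = 2h cos θ_c/V₁ = 0.0294 s.
At crossover x/V₁ = x/V₂ + tᵢ ⇒ x = tᵢ/(1/V₁ − 1/V₂) = 0.02936/(1.2723e-03 − 7.7942e-04) = 59.58 m.

59.6 m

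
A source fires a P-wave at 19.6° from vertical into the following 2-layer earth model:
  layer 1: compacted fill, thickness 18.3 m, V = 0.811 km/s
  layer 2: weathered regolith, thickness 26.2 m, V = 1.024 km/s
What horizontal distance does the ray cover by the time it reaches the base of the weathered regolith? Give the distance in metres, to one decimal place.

18.8 m

Apply Snell's law at each interface; in layer i the horizontal offset is hᵢ·tan θᵢ.
Layer 1: θ = 19.60°; offset = 18.3·tan 19.60° = 6.516 m.
Layer 2: sin θ = 1.024·sin 19.6°/0.811 = 0.4236, θ = 25.06°; offset = 26.2·tan 25.06° = 12.250 m.
Summing the layer offsets gives 18.767 m.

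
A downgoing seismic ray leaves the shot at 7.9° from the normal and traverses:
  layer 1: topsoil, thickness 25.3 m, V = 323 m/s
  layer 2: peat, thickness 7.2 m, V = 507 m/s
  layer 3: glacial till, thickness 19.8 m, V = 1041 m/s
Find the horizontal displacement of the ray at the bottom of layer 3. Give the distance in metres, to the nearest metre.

Ray parameter p = sin 7.9° / 323 m/s = 4.2552e-04 s/m.
Layer 1: θ = 7.90°; offset = 25.3·tan 7.90° = 3.511 m.
Layer 2: sin θ = p·507 = 0.2157 → θ = 12.46°; offset = 7.2·tan 12.46° = 1.591 m.
Layer 3: sin θ = p·1041 = 0.4430 → θ = 26.29°; offset = 19.8·tan 26.29° = 9.783 m.
Total horizontal offset = 14.884 m.

15 m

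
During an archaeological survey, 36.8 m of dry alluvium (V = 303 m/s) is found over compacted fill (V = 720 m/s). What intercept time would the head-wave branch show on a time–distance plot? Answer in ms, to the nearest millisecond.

tᵢ = 2h·√(V₂²−V₁²)/(V₁V₂).
√(V₂²−V₁²) = √(720²−303²) = 653.1 m/s.
tᵢ = 2·36.8·653.1/(303·720) = 0.22035 s.

220 ms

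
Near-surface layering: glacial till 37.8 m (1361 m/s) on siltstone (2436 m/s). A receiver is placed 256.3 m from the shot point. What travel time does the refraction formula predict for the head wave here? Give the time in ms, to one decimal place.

t = x/V₂ + 2h·√(V₂²−V₁²)/(V₁V₂).
√(V₂²−V₁²) = √(2436²−1361²) = 2020.3 m/s; delay term = 2·37.8·2020.3/(1361·2436) = 0.04607 s.
t = 256.3/2436 + 0.04607 = 0.15128 s.

151.3 ms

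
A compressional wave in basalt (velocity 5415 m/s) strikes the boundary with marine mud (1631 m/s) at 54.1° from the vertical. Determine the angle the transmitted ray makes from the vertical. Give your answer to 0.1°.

14.1°

Snell's law: sin θ₂ = (V₂/V₁)·sin θ₁ = (1631/5415)·sin 54.1° = 0.2440.
θ₂ = arcsin 0.2440 = 14.12° from the normal.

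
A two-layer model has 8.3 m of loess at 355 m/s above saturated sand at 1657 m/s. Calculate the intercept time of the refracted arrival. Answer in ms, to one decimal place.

45.7 ms

tᵢ = 2h·√(V₂²−V₁²)/(V₁V₂).
√(V₂²−V₁²) = √(1657²−355²) = 1618.5 m/s.
tᵢ = 2·8.3·1618.5/(355·1657) = 0.04567 s.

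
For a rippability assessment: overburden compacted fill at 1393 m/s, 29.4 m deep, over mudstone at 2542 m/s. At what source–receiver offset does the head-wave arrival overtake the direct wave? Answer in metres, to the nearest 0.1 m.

θ_c = arcsin(1393/2542) = 33.23°, so cos θ_c = 0.8365 and tᵢ = 2h cos θ_c/V₁ = 0.0353 s.
At crossover x/V₁ = x/V₂ + tᵢ ⇒ x = tᵢ/(1/V₁ − 1/V₂) = 0.03531/(7.1788e-04 − 3.9339e-04) = 108.82 m.

108.8 m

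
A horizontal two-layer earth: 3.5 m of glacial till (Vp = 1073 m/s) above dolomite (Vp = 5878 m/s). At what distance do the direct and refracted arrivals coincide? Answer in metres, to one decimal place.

8.4 m

x_cross = 2h·√((V₂+V₁)/(V₂−V₁)).
(V₂+V₁)/(V₂−V₁) = (5878+1073)/(5878−1073) = 1.4466; √ = 1.2028.
x_cross = 2·3.5·1.2028 = 8.42 m.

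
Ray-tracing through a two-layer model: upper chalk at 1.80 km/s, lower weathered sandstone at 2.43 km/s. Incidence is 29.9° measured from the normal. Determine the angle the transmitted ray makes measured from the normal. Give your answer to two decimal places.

sin θ₁/V₁ = sin θ₂/V₂ ⇒ sin θ₂ = 2.43·sin 29.9°/1.80 = 2.43·0.4985/1.80 = 0.6730.
θ₂ = sin⁻¹(0.6730) = 42.30° (from vertical).

42.30°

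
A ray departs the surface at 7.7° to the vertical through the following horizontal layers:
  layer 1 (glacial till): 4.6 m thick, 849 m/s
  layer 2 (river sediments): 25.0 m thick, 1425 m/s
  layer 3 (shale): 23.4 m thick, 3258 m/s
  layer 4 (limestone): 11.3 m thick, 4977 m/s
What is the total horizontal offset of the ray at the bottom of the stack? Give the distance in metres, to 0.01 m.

34.76 m

Ray parameter p = sin 7.7° / 849 m/s = 1.5782e-04 s/m.
Layer 1: θ = 7.70°; offset = 4.6·tan 7.70° = 0.6219 m.
Layer 2: sin θ = p·1425 = 0.2249 → θ = 13.00°; offset = 25.0·tan 13.00° = 5.7700 m.
Layer 3: sin θ = p·3258 = 0.5142 → θ = 30.94°; offset = 23.4·tan 30.94° = 14.0278 m.
Layer 4: sin θ = p·4977 = 0.7855 → θ = 51.76°; offset = 11.3·tan 51.76° = 14.3404 m.
Summing the layer offsets gives 34.7602 m.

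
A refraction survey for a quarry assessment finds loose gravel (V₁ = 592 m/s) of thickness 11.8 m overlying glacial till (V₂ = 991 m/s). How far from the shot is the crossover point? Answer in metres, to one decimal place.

47.0 m

θ_c = arcsin(592/991) = 36.68°, so cos θ_c = 0.8020 and tᵢ = 2h cos θ_c/V₁ = 0.0320 s.
At crossover x/V₁ = x/V₂ + tᵢ ⇒ x = tᵢ/(1/V₁ − 1/V₂) = 0.03197/(1.6892e-03 − 1.0091e-03) = 47.01 m.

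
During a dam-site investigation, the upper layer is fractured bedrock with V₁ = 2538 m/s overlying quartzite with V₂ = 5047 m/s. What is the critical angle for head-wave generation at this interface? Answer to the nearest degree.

Critical incidence: sin θ_c = V₁/V₂ = 2538/5047 = 0.5029.
θ_c = arcsin 0.5029 = 30.19°.

30°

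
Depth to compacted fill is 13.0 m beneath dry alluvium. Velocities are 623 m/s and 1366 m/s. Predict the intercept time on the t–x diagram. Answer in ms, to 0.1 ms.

37.1 ms

tᵢ = 2h·√(V₂²−V₁²)/(V₁V₂).
√(V₂²−V₁²) = √(1366²−623²) = 1215.7 m/s.
tᵢ = 2·13.0·1215.7/(623·1366) = 0.03714 s.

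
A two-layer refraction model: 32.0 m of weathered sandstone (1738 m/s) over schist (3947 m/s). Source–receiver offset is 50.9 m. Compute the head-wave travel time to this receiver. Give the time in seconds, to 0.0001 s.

θ_c = arcsin(V₁/V₂) = arcsin(1738/3947) = 26.13°, cos θ_c = 0.8978.
Intercept time tᵢ = 2h cos θ_c / V₁ = 2·32.0·0.8978/1738 = 0.03306 s.
t = x/V₂ + tᵢ = 50.9/3947 + 0.03306 = 0.04596 s.

0.0460 s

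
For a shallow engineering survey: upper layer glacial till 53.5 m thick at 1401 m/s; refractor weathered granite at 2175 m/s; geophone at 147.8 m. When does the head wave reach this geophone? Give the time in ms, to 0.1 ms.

126.4 ms

θ_c = arcsin(V₁/V₂) = arcsin(1401/2175) = 40.10°, cos θ_c = 0.7649.
Intercept time tᵢ = 2h cos θ_c / V₁ = 2·53.5·0.7649/1401 = 0.05842 s.
t = x/V₂ + tᵢ = 147.8/2175 + 0.05842 = 0.12637 s.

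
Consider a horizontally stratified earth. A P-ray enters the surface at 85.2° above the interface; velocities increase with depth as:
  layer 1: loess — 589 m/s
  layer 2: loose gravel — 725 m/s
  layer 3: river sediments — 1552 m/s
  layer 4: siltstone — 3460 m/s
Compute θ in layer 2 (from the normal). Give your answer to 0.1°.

5.9°

From the normal: θ₁ = 90° − 85.2° = 4.8°.
Ray parameter p = sin 4.8° / 589 = 1.4207e-04 s/m.
sin θ_2 = p·V_2 = 1.4207e-04 × 725 = 0.1030.
θ_2 = arcsin 0.1030 = 5.91°.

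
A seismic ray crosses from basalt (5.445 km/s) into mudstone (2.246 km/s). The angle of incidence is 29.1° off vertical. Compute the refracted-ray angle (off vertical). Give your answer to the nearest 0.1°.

sin θ₁/V₁ = sin θ₂/V₂ ⇒ sin θ₂ = 2.246·sin 29.1°/5.445 = 2.246·0.4863/5.445 = 0.2006.
θ₂ = sin⁻¹(0.2006) = 11.57° (from vertical).

11.6°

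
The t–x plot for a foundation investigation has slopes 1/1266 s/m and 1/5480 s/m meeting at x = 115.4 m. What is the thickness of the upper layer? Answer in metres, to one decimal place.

x_cross = 2h·√((V₂+V₁)/(V₂−V₁)) → h = x_cross / (2·√((V₂+V₁)/(V₂−V₁))).
√((V₂+V₁)/(V₂−V₁)) = √((5480+1266)/(5480−1266)) = 1.2652.
h = 115.4 / (2·1.2652) = 45.60 m.

45.6 m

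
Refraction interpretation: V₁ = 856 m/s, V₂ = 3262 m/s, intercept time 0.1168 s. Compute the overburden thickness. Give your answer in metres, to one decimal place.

51.8 m

h = tᵢ·V₁·V₂ / (2·√(V₂²−V₁²)).
√(V₂²−V₁²) = √(3262² − 856²) = 3147.7 m/s.
h = 0.1168 s × 856 × 3262 / (2 × 3147.7) = 51.81 m.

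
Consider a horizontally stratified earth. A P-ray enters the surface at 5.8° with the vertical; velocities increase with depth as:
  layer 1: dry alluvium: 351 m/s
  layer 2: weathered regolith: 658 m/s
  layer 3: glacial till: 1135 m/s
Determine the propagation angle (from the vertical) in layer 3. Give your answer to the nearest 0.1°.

Snell's law across each interface conserves sin θ / V, so sin θ_3 = V_3·sin θ₁/V₁.
sin θ_3 = 1135 × sin 5.8° / 351 = 0.3268.
θ_3 = 19.07° from the vertical.

19.1°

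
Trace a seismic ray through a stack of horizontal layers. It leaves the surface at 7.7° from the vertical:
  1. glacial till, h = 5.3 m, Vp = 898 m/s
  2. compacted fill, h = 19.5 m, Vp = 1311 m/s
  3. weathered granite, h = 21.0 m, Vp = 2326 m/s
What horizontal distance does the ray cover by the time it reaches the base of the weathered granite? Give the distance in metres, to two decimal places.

p = sin θ₁/V₁ = sin 7.7°/898 = 1.4921e-04 s/m is conserved through the stack.
Layer 1: θ = 7.70°; offset = 5.3·tan 7.70° = 0.7166 m.
Layer 2: sin θ = p·1311 = 0.1956 → θ = 11.28°; offset = 19.5·tan 11.28° = 3.8895 m.
Layer 3: sin θ = p·2326 = 0.3471 → θ = 20.31°; offset = 21.0·tan 20.31° = 7.7711 m.
Total horizontal offset = 12.3772 m.

12.38 m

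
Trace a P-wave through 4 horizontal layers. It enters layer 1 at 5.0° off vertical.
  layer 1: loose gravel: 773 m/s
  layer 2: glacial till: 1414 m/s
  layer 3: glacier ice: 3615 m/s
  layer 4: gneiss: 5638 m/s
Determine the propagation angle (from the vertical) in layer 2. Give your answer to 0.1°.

9.2°

Snell's law across each interface conserves sin θ / V, so sin θ_2 = V_2·sin θ₁/V₁.
sin θ_2 = 1414 × sin 5.0° / 773 = 0.1594.
θ_2 = 9.17° from the vertical.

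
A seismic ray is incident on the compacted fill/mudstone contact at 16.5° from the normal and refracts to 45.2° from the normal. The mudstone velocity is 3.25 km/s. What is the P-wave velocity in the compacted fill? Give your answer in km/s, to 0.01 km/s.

Snell's law: sin 16.5°/V₁ = sin 45.2°/V₂.
V₁ = V₂·sin 16.5°/sin 45.2° = 3.25 × 0.4003 = 1.30 km/s.

1.30 km/s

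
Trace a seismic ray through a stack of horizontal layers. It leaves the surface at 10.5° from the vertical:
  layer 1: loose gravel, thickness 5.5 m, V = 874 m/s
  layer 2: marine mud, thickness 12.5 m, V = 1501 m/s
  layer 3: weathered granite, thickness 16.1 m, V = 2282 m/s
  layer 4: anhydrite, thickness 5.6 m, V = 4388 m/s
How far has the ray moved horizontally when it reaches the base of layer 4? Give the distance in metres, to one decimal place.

Ray parameter p = sin 10.5° / 874 m/s = 2.0851e-04 s/m.
Layer 1: θ = 10.50°; offset = 5.5·tan 10.50° = 1.019 m.
Layer 2: sin θ = p·1501 = 0.3130 → θ = 18.24°; offset = 12.5·tan 18.24° = 4.119 m.
Layer 3: sin θ = p·2282 = 0.4758 → θ = 28.41°; offset = 16.1·tan 28.41° = 8.710 m.
Layer 4: sin θ = p·4388 = 0.9149 → θ = 66.20°; offset = 5.6·tan 66.20° = 12.694 m.
Summing the layer offsets gives 26.543 m.

26.5 m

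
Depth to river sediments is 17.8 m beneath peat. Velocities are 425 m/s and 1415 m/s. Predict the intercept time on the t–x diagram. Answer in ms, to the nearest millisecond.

80 ms

tᵢ = 2h·√(V₂²−V₁²)/(V₁V₂).
√(V₂²−V₁²) = √(1415²−425²) = 1349.7 m/s.
tᵢ = 2·17.8·1349.7/(425·1415) = 0.07990 s.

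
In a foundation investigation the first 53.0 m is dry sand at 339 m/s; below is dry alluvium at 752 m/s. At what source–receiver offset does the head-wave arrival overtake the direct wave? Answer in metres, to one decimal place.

x_cross = 2h·√((V₂+V₁)/(V₂−V₁)).
(V₂+V₁)/(V₂−V₁) = (752+339)/(752−339) = 2.6416; √ = 1.6253.
x_cross = 2·53.0·1.6253 = 172.28 m.

172.3 m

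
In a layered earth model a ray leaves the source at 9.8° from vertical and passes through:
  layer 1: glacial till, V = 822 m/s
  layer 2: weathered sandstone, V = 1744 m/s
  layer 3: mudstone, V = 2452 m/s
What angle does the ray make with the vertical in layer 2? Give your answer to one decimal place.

Snell's law across each interface conserves sin θ / V, so sin θ_2 = V_2·sin θ₁/V₁.
sin θ_2 = 1744 × sin 9.8° / 822 = 0.3611.
θ_2 = 21.17° from the vertical.

21.2°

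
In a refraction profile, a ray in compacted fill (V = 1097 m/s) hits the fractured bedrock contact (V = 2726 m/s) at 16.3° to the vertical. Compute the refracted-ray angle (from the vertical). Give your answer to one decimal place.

44.2°

sin θ₁/V₁ = sin θ₂/V₂ ⇒ sin θ₂ = 2726·sin 16.3°/1097 = 2726·0.2807/1097 = 0.6974.
θ₂ = sin⁻¹(0.6974) = 44.22° (from vertical).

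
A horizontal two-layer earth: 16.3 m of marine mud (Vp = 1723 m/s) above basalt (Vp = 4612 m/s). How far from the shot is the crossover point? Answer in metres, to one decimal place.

48.3 m

θ_c = arcsin(1723/4612) = 21.94°, so cos θ_c = 0.9276 and tᵢ = 2h cos θ_c/V₁ = 0.0176 s.
At crossover x/V₁ = x/V₂ + tᵢ ⇒ x = tᵢ/(1/V₁ − 1/V₂) = 0.01755/(5.8038e-04 − 2.1683e-04) = 48.27 m.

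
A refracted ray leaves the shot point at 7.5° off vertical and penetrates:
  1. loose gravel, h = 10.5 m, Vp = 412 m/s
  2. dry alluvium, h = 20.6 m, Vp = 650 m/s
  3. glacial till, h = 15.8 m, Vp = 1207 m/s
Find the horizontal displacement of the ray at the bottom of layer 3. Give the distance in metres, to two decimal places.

p = sin θ₁/V₁ = sin 7.5°/412 = 3.1681e-04 s/m is conserved through the stack.
Layer 1: θ = 7.50°; offset = 10.5·tan 7.50° = 1.3824 m.
Layer 2: sin θ = p·650 = 0.2059 → θ = 11.88°; offset = 20.6·tan 11.88° = 4.3350 m.
Layer 3: sin θ = p·1207 = 0.3824 → θ = 22.48°; offset = 15.8·tan 22.48° = 6.5387 m.
Σ offsets = 12.2561 m.

12.26 m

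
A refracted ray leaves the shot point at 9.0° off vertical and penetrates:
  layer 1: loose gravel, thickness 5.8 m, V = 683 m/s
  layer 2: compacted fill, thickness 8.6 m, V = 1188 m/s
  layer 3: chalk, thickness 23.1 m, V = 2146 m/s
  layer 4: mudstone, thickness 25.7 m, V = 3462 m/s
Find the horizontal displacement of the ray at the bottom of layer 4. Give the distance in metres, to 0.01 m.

49.83 m

Ray parameter p = sin 9.0° / 683 m/s = 2.2904e-04 s/m.
Layer 1: θ = 9.00°; offset = 5.8·tan 9.00° = 0.9186 m.
Layer 2: sin θ = p·1188 = 0.2721 → θ = 15.79°; offset = 8.6·tan 15.79° = 2.4318 m.
Layer 3: sin θ = p·2146 = 0.4915 → θ = 29.44°; offset = 23.1·tan 29.44° = 13.0377 m.
Layer 4: sin θ = p·3462 = 0.7929 → θ = 52.46°; offset = 25.7·tan 52.46° = 33.4456 m.
Summing the layer offsets gives 49.8337 m.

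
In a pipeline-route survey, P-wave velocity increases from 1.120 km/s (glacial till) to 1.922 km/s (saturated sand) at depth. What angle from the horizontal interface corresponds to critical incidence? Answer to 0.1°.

54.4°

At critical incidence the refracted ray runs along the interface (θ₂ = 90°), so sin θ_c = V₁/V₂.
θ_c = arcsin(1.120/1.922) = arcsin 0.5827 = 35.64°.
Measured from the interface: 90° − 35.64° = 54.36°.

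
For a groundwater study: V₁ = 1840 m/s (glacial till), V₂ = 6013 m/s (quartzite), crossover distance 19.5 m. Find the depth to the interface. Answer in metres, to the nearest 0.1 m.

x_cross = 2h·√((V₂+V₁)/(V₂−V₁)) → h = x_cross / (2·√((V₂+V₁)/(V₂−V₁))).
√((V₂+V₁)/(V₂−V₁)) = √((6013+1840)/(6013−1840)) = 1.3718.
h = 19.5 / (2·1.3718) = 7.11 m.

7.1 m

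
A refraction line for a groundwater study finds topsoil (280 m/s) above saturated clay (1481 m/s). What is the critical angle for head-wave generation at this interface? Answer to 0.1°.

At critical incidence the refracted ray runs along the interface (θ₂ = 90°), so sin θ_c = V₁/V₂.
θ_c = arcsin(280/1481) = arcsin 0.1891 = 10.90°.

10.9°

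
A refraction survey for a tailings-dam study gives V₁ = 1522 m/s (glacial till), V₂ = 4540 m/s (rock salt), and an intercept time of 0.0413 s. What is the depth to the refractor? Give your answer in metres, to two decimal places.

33.36 m

θ_c = arcsin(1522/4540) = 19.59°; cos θ_c = 0.9421.
tᵢ = 2h cos θ_c/V₁ ⇒ h = tᵢ·V₁/(2 cos θ_c) = 0.0413·1522/(2·0.9421) = 33.36 m.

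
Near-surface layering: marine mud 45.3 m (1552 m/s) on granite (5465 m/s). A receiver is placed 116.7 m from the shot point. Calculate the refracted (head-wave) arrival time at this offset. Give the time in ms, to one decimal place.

t = x/V₂ + 2h·√(V₂²−V₁²)/(V₁V₂).
√(V₂²−V₁²) = √(5465²−1552²) = 5240.0 m/s; delay term = 2·45.3·5240.0/(1552·5465) = 0.05597 s.
t = 116.7/5465 + 0.05597 = 0.07733 s.

77.3 ms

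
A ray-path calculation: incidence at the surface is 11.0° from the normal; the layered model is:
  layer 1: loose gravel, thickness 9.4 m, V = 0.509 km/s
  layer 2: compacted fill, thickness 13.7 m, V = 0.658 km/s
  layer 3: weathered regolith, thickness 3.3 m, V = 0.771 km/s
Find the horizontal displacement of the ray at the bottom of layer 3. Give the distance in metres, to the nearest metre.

6 m

Ray parameter p = sin 11.0° / 0.509 km/s = 3.7487e-01 s/km.
Layer 1: θ = 11.00°; offset = 9.4·tan 11.00° = 1.827 m.
Layer 2: sin θ = p·0.658 = 0.2467 → θ = 14.28°; offset = 13.7·tan 14.28° = 3.487 m.
Layer 3: sin θ = p·0.771 = 0.2890 → θ = 16.80°; offset = 3.3·tan 16.80° = 0.996 m.
Σ offsets = 6.311 m.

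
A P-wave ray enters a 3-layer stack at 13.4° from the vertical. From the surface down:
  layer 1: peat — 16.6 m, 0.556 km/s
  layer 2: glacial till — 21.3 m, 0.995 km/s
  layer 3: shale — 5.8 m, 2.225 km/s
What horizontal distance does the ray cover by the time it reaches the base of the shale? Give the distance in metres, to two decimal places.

Apply Snell's law at each interface; in layer i the horizontal offset is hᵢ·tan θᵢ.
Layer 1: θ = 13.40°; offset = 16.6·tan 13.40° = 3.9547 m.
Layer 2: sin θ = 0.995·sin 13.4°/0.556 = 0.4147, θ = 24.50°; offset = 21.3·tan 24.50° = 9.7080 m.
Layer 3: sin θ = 2.225·sin 13.4°/0.556 = 0.9274, θ = 68.03°; offset = 5.8·tan 68.03° = 14.3803 m.
Σ offsets = 28.0430 m.

28.04 m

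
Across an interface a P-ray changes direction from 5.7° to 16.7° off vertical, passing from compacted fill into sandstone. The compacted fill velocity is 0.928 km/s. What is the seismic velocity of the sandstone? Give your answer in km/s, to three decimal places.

2.685 km/s

sin 5.7° = 0.0993; sin 16.7° = 0.2874.
V₂ = V₁·(sin θ₂/sin θ₁) = 0.928·(0.2874/0.0993) = 2.685 km/s.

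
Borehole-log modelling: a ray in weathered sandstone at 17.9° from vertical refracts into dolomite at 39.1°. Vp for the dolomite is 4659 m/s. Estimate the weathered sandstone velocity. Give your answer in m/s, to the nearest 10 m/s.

sin 17.9° = 0.3074; sin 39.1° = 0.6307.
V₁ = V₂·(sin θ₁/sin θ₂) = 4659·(0.3074/0.6307) = 2270.54 m/s.

2270 m/s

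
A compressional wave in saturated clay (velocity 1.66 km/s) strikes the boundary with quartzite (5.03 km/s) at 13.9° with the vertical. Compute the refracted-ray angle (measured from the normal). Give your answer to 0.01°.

Snell's law: sin θ₂ = (V₂/V₁)·sin θ₁ = (5.03/1.66)·sin 13.9° = 0.7279.
θ₂ = arcsin 0.7279 = 46.71° from the normal.

46.71°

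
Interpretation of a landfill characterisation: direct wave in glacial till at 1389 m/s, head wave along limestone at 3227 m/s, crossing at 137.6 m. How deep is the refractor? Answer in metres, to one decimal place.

h = (x_cross/2)·√((V₂−V₁)/(V₂+V₁)).
(V₂−V₁)/(V₂+V₁) = (3227−1389)/(3227+1389) = 0.3982; √ = 0.6310.
h = (137.6/2)·0.6310 = 43.41 m.

43.4 m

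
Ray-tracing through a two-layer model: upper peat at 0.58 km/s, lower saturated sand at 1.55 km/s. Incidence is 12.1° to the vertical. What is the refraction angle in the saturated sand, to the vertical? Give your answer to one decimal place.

34.1°

sin θ₁/V₁ = sin θ₂/V₂ ⇒ sin θ₂ = 1.55·sin 12.1°/0.58 = 1.55·0.2096/0.58 = 0.5602.
θ₂ = sin⁻¹(0.5602) = 34.07° (from vertical).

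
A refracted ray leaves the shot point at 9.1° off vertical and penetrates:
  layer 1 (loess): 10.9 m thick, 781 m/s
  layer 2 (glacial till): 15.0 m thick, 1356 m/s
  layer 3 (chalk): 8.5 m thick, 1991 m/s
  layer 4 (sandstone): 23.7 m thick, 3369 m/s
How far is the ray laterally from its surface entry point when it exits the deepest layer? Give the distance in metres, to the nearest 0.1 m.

31.9 m

Apply Snell's law at each interface; in layer i the horizontal offset is hᵢ·tan θᵢ.
Layer 1: θ = 9.10°; offset = 10.9·tan 9.10° = 1.746 m.
Layer 2: sin θ = 1356·sin 9.1°/781 = 0.2746, θ = 15.94°; offset = 15.0·tan 15.94° = 4.284 m.
Layer 3: sin θ = 1991·sin 9.1°/781 = 0.4032, θ = 23.78°; offset = 8.5·tan 23.78° = 3.745 m.
Layer 4: sin θ = 3369·sin 9.1°/781 = 0.6822, θ = 43.02°; offset = 23.7·tan 43.02° = 22.116 m.
Summing the layer offsets gives 31.890 m.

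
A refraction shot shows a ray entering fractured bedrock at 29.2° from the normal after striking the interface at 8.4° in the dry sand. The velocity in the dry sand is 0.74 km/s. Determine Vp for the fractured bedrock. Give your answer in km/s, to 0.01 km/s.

2.47 km/s

Snell's law: sin 8.4°/V₁ = sin 29.2°/V₂.
V₂ = V₁·sin 29.2°/sin 8.4° = 0.74 × 3.3396 = 2.47 km/s.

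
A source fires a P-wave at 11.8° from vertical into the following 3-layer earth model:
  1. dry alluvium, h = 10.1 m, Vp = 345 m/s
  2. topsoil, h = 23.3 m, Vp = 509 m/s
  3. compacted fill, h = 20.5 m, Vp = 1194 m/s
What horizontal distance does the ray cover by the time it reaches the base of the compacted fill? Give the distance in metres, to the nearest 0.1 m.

30.0 m

p = sin θ₁/V₁ = sin 11.8°/345 = 5.9274e-04 s/m is conserved through the stack.
Layer 1: θ = 11.80°; offset = 10.1·tan 11.80° = 2.110 m.
Layer 2: sin θ = p·509 = 0.3017 → θ = 17.56°; offset = 23.3·tan 17.56° = 7.373 m.
Layer 3: sin θ = p·1194 = 0.7077 → θ = 45.05°; offset = 20.5·tan 45.05° = 20.536 m.
Σ offsets = 30.020 m.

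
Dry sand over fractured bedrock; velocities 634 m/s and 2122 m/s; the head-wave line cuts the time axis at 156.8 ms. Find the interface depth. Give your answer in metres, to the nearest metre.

52 m

h = tᵢ·V₁·V₂ / (2·√(V₂²−V₁²)).
√(V₂²−V₁²) = √(2122² − 634²) = 2025.1 m/s.
h = 0.1568 s × 634 × 2122 / (2 × 2025.1) = 52.08 m.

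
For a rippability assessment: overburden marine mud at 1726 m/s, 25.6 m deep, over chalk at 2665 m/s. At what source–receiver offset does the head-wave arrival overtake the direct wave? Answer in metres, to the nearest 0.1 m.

θ_c = arcsin(1726/2665) = 40.37°, so cos θ_c = 0.7619 and tᵢ = 2h cos θ_c/V₁ = 0.0226 s.
At crossover x/V₁ = x/V₂ + tᵢ ⇒ x = tᵢ/(1/V₁ − 1/V₂) = 0.02260/(5.7937e-04 − 3.7523e-04) = 110.72 m.

110.7 m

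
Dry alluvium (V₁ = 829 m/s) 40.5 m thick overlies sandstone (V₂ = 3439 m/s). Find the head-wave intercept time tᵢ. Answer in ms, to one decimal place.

tᵢ = 2h·√(V₂²−V₁²)/(V₁V₂).
√(V₂²−V₁²) = √(3439²−829²) = 3337.6 m/s.
tᵢ = 2·40.5·3337.6/(829·3439) = 0.09483 s.

94.8 ms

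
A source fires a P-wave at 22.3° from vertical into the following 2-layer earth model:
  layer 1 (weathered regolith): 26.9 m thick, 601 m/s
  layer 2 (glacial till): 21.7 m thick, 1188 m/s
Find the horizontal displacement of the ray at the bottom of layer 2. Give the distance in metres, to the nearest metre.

Apply Snell's law at each interface; in layer i the horizontal offset is hᵢ·tan θᵢ.
Layer 1: θ = 22.30°; offset = 26.9·tan 22.30° = 11.032 m.
Layer 2: sin θ = 1188·sin 22.3°/601 = 0.7501, θ = 48.60°; offset = 21.7·tan 48.60° = 24.611 m.
Σ offsets = 35.643 m.

36 m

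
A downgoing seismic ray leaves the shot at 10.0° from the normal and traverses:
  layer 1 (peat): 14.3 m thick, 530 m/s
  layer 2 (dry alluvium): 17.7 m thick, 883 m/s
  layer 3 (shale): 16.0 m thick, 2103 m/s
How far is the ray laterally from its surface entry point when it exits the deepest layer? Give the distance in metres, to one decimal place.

Ray parameter p = sin 10.0° / 530 m/s = 3.2764e-04 s/m.
Layer 1: θ = 10.00°; offset = 14.3·tan 10.00° = 2.521 m.
Layer 2: sin θ = p·883 = 0.2893 → θ = 16.82°; offset = 17.7·tan 16.82° = 5.349 m.
Layer 3: sin θ = p·2103 = 0.6890 → θ = 43.55°; offset = 16.0·tan 43.55° = 15.211 m.
Summing the layer offsets gives 23.082 m.

23.1 m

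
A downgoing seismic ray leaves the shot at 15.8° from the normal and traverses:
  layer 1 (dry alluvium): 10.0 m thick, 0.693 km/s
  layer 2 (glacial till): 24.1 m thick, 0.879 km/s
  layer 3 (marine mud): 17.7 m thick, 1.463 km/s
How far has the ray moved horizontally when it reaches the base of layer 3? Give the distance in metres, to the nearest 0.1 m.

24.1 m

Ray parameter p = sin 15.8° / 0.693 km/s = 3.9290e-01 s/km.
Layer 1: θ = 15.80°; offset = 10.0·tan 15.80° = 2.830 m.
Layer 2: sin θ = p·0.879 = 0.3454 → θ = 20.20°; offset = 24.1·tan 20.20° = 8.869 m.
Layer 3: sin θ = p·1.463 = 0.5748 → θ = 35.09°; offset = 17.7·tan 35.09° = 12.434 m.
Σ offsets = 24.132 m.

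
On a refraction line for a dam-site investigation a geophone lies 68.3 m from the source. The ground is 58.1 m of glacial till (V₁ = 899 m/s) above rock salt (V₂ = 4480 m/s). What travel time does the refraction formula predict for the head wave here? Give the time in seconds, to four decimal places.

0.1419 s

θ_c = arcsin(V₁/V₂) = arcsin(899/4480) = 11.58°, cos θ_c = 0.9797.
Intercept time tᵢ = 2h cos θ_c / V₁ = 2·58.1·0.9797/899 = 0.12663 s.
t = x/V₂ + tᵢ = 68.3/4480 + 0.12663 = 0.14187 s.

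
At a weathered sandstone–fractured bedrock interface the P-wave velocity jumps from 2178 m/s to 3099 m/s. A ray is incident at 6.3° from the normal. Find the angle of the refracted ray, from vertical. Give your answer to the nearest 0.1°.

9.0°

sin θ₁/V₁ = sin θ₂/V₂ ⇒ sin θ₂ = 3099·sin 6.3°/2178 = 3099·0.1097/2178 = 0.1561.
θ₂ = sin⁻¹(0.1561) = 8.98° (from vertical).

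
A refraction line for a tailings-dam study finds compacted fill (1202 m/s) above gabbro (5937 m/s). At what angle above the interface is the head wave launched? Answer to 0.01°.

78.32°

At critical incidence the refracted ray runs along the interface (θ₂ = 90°), so sin θ_c = V₁/V₂.
θ_c = arcsin(1202/5937) = arcsin 0.2025 = 11.68°.
Measured from the interface: 90° − 11.68° = 78.32°.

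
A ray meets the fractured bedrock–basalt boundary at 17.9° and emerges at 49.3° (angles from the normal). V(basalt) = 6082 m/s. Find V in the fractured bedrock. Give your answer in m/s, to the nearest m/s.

2466 m/s

sin 17.9° = 0.3074; sin 49.3° = 0.7581.
V₁ = V₂·(sin θ₁/sin θ₂) = 6082·(0.3074/0.7581) = 2465.71 m/s.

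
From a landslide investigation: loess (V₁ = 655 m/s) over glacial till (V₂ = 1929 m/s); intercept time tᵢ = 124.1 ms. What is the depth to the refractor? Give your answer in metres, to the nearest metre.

43 m

h = tᵢ·V₁·V₂ / (2·√(V₂²−V₁²)).
√(V₂²−V₁²) = √(1929² − 655²) = 1814.4 m/s.
h = 0.1241 s × 655 × 1929 / (2 × 1814.4) = 43.21 m.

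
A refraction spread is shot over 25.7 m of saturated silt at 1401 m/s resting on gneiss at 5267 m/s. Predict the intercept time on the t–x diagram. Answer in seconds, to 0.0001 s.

θ_c = arcsin(V₁/V₂) = arcsin(1401/5267) = 15.43°; cos θ_c = 0.9640.
tᵢ = 2h·cos θ_c / V₁ = 2·25.7·0.9640 / 1401 = 0.03537 s.

0.0354 s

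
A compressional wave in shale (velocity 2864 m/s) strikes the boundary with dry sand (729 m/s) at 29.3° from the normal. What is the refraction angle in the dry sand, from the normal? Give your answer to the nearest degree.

sin θ₁/V₁ = sin θ₂/V₂ ⇒ sin θ₂ = 729·sin 29.3°/2864 = 729·0.4894/2864 = 0.1246.
θ₂ = arcsin 0.1246 = 7.16° from the normal.

7°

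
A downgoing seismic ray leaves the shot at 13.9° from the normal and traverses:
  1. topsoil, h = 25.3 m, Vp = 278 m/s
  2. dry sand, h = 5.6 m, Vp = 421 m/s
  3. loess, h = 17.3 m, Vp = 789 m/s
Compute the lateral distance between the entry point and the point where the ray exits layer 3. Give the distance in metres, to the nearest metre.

p = sin θ₁/V₁ = sin 13.9°/278 = 8.6413e-04 s/m is conserved through the stack.
Layer 1: θ = 13.90°; offset = 25.3·tan 13.90° = 6.261 m.
Layer 2: sin θ = p·421 = 0.3638 → θ = 21.33°; offset = 5.6·tan 21.33° = 2.187 m.
Layer 3: sin θ = p·789 = 0.6818 → θ = 42.98°; offset = 17.3·tan 42.98° = 16.124 m.
Total horizontal offset = 24.572 m.

25 m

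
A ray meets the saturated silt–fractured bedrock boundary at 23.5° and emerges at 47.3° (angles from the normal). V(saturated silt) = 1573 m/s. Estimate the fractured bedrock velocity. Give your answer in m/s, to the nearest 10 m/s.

2900 m/s

sin 23.5° = 0.3987; sin 47.3° = 0.7349.
V₂ = V₁·(sin θ₂/sin θ₁) = 1573·(0.7349/0.3987) = 2899.12 m/s.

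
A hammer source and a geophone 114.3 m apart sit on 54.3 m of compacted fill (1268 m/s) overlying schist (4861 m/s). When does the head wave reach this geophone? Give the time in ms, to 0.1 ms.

106.2 ms

t = x/V₂ + 2h·√(V₂²−V₁²)/(V₁V₂).
√(V₂²−V₁²) = √(4861²−1268²) = 4692.7 m/s; delay term = 2·54.3·4692.7/(1268·4861) = 0.08268 s.
t = 114.3/4861 + 0.08268 = 0.10620 s.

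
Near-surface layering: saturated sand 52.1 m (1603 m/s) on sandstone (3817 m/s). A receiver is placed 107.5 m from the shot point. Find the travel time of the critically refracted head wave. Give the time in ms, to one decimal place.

87.2 ms

t = x/V₂ + 2h·√(V₂²−V₁²)/(V₁V₂).
√(V₂²−V₁²) = √(3817²−1603²) = 3464.1 m/s; delay term = 2·52.1·3464.1/(1603·3817) = 0.05899 s.
t = 107.5/3817 + 0.05899 = 0.08716 s.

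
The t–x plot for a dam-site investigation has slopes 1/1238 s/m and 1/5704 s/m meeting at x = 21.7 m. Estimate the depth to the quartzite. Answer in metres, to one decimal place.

8.7 m

h = (x_cross/2)·√((V₂−V₁)/(V₂+V₁)).
(V₂−V₁)/(V₂+V₁) = (5704−1238)/(5704+1238) = 0.6433; √ = 0.8021.
h = (21.7/2)·0.8021 = 8.70 m.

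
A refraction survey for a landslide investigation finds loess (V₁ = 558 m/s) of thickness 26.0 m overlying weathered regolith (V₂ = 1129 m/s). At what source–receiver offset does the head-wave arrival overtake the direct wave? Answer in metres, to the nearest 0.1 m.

θ_c = arcsin(558/1129) = 29.62°, so cos θ_c = 0.8693 and tᵢ = 2h cos θ_c/V₁ = 0.0810 s.
At crossover x/V₁ = x/V₂ + tᵢ ⇒ x = tᵢ/(1/V₁ − 1/V₂) = 0.08101/(1.7921e-03 − 8.8574e-04) = 89.38 m.

89.4 m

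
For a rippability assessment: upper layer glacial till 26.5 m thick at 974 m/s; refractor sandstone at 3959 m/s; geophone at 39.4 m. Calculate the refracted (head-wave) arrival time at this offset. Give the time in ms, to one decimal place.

62.7 ms

θ_c = arcsin(V₁/V₂) = arcsin(974/3959) = 14.24°, cos θ_c = 0.9693.
Intercept time tᵢ = 2h cos θ_c / V₁ = 2·26.5·0.9693/974 = 0.05274 s.
t = x/V₂ + tᵢ = 39.4/3959 + 0.05274 = 0.06269 s.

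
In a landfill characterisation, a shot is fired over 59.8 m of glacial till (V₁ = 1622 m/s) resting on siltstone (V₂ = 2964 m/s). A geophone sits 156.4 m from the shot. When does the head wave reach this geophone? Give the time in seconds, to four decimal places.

θ_c = arcsin(V₁/V₂) = arcsin(1622/2964) = 33.18°, cos θ_c = 0.8370.
Intercept time tᵢ = 2h cos θ_c / V₁ = 2·59.8·0.8370/1622 = 0.06172 s.
t = x/V₂ + tᵢ = 156.4/2964 + 0.06172 = 0.11448 s.

0.1145 s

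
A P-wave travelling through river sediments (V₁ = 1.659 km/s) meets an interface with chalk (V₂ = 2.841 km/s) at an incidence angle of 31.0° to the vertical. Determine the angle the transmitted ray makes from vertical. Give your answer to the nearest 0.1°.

Snell's law: sin θ₂ = (V₂/V₁)·sin θ₁ = (2.841/1.659)·sin 31.0° = 0.8820.
θ₂ = arcsin 0.8820 = 61.88° from the normal.

61.9°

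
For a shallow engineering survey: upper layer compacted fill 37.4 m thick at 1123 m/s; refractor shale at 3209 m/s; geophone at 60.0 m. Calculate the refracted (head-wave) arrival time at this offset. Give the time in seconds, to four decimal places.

0.0811 s

t = x/V₂ + 2h·√(V₂²−V₁²)/(V₁V₂).
√(V₂²−V₁²) = √(3209²−1123²) = 3006.1 m/s; delay term = 2·37.4·3006.1/(1123·3209) = 0.06240 s.
t = 60.0/3209 + 0.06240 = 0.08109 s.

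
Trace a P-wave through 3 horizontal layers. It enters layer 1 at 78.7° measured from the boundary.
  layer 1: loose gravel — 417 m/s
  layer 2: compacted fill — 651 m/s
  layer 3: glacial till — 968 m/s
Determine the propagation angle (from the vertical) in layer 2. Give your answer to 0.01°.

17.81°

From the normal: θ₁ = 90° − 78.7° = 11.3°.
Ray parameter p = sin 11.3° / 417 = 4.6989e-04 s/m.
sin θ_2 = p·V_2 = 4.6989e-04 × 651 = 0.3059.
θ_2 = arcsin 0.3059 = 17.81°.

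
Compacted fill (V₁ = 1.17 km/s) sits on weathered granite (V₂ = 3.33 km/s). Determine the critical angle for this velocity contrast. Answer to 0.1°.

Critical incidence: sin θ_c = V₁/V₂ = 1.17/3.33 = 0.3514.
θ_c = arcsin 0.3514 = 20.57°.

20.6°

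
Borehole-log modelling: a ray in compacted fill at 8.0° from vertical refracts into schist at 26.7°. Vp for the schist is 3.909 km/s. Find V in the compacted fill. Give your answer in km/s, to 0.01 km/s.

sin 8.0° = 0.1392; sin 26.7° = 0.4493.
V₁ = V₂·(sin θ₁/sin θ₂) = 3.909·(0.1392/0.4493) = 1.21 km/s.

1.21 km/s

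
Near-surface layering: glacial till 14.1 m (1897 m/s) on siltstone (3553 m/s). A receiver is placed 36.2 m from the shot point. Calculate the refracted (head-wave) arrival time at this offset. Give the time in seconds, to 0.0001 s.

0.0228 s

t = x/V₂ + 2h·√(V₂²−V₁²)/(V₁V₂).
√(V₂²−V₁²) = √(3553²−1897²) = 3004.2 m/s; delay term = 2·14.1·3004.2/(1897·3553) = 0.01257 s.
t = 36.2/3553 + 0.01257 = 0.02276 s.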